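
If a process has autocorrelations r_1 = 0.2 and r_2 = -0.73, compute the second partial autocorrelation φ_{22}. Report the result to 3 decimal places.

φ_{22} = (r_2 − r_1²) / (1 − r_1²)
r_1² = (0.2)² = 0.04
Numerator = -0.73 − 0.0400 = -0.7700; denominator = 1 − 0.0400 = 0.9600
φ_{22} = -0.7700 / 0.9600 = -0.802

-0.802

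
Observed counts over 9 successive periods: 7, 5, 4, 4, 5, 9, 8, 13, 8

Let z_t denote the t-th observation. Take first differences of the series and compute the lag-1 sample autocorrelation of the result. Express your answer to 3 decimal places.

First differences Δz: -2, -1, 0, 1, 4, -1, 5, -5
Mean of differences = 0.1250
Numerator Σ(Δz_t−Δz̄)(Δz_{t+1}−Δz̄) = -29.0156
Denominator Σ(Δz_t−Δz̄)² = 72.8750
r_1(Δz) = -29.0156 / 72.8750 = -0.398

-0.398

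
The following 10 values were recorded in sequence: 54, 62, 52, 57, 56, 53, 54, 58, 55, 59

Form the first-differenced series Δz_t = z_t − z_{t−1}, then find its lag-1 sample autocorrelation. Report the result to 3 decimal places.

First differences Δz: 8, -10, 5, -1, -3, 1, 4, -3, 4
Mean of differences = 0.5556
Numerator Σ(Δz_t−Δz̄)(Δz_{t+1}−Δz̄) = -151.4198
Denominator Σ(Δz_t−Δz̄)² = 238.2222
r_1(Δz) = -151.4198 / 238.2222 = -0.636

-0.636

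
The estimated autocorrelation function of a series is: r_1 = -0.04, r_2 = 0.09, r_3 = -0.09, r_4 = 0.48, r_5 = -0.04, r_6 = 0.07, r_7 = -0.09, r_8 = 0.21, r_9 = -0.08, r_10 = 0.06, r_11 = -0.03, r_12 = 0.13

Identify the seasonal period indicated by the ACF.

4

The largest autocorrelation is r_4 = 0.48, with a weaker echo at lag 8 (0.21); the remaining lags stay at or below 0.13.
The dominant spike at lag 4 indicates a seasonal period of 4.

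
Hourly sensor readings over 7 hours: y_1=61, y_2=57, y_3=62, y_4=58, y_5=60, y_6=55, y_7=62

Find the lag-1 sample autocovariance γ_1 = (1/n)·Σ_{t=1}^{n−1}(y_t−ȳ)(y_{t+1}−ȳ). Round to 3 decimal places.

-4.175

Mean ȳ = (61 + 57 + 62 + 58 + 60 + 55 + 62)/7 = 59.2857
Σ_{t=1}^{6}(y_t−ȳ)(y_{t+1}−ȳ) = -29.2245
γ_1 = -29.2245 / 7 = -4.175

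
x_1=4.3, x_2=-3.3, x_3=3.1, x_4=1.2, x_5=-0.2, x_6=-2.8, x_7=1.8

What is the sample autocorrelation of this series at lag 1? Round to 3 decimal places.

Mean x̄ = (4.3 − 3.3 + 3.1 + 1.2 − 0.2 − 2.8 + 1.8)/7 = 0.5857
Deviations from mean: 3.7143, -3.8857, 2.5143, 0.6143, -0.7857, -3.3857, 1.2143
Σ(x_t−x̄)(x_{t+1}−x̄) = (-14.4327) + (-9.7698) + (1.5445) + (-0.4827) + (2.6602) + (-4.1112) = -24.5916
Denominator Σ(x_t−x̄)² = 49.1486
r_1 = -24.5916 / 49.1486 = -0.500

-0.500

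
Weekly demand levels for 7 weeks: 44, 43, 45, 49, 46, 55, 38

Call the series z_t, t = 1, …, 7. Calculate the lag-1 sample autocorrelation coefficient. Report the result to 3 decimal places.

-0.381

Mean z̄ = (44 + 43 + 45 + 49 + 46 + 55 + 38)/7 = 45.7143
Deviations from mean: -1.7143, -2.7143, -0.7143, 3.2857, 0.2857, 9.2857, -7.7143
Σ(z_t−z̄)(z_{t+1}−z̄) = (4.6531) + (1.9388) + (-2.3469) + (0.9388) + (2.6531) + (-71.6327) = -63.7959
Denominator Σ(z_t−z̄)² = 167.4286
r_1 = -63.7959 / 167.4286 = -0.381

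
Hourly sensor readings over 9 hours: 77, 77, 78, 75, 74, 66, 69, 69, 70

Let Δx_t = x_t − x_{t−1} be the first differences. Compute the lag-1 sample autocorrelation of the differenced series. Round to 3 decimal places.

First differences Δx: 0, 1, -3, -1, -8, 3, 0, 1
Mean of differences = -0.8750
Numerator Σ(Δx_t−Δx̄)(Δx_{t+1}−Δx̄) = -23.7656
Denominator Σ(Δx_t−Δx̄)² = 78.8750
r_1(Δx) = -23.7656 / 78.8750 = -0.301

-0.301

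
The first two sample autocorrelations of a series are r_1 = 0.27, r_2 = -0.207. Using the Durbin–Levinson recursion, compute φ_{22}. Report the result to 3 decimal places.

φ_{22} = (r_2 − r_1²) / (1 − r_1²)
r_1² = (0.27)² = 0.0729
Numerator = -0.207 − 0.0729 = -0.2799; denominator = 1 − 0.0729 = 0.9271
φ_{22} = -0.2799 / 0.9271 = -0.302

-0.302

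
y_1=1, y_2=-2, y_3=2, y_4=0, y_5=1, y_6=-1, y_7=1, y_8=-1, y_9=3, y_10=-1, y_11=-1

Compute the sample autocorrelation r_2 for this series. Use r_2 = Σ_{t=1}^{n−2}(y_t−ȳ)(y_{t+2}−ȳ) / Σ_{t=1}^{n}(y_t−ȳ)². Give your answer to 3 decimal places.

Mean ȳ = (1 − 2 + 2 + 0 + 1 − 1 + 1 − 1 + 3 − 1 − 1)/11 = 0.1818
Numerator Σ_{t=1}^{9}(y_t−ȳ)(y_{t+2}−ȳ) = 6.0248
Denominator Σ(y_t−ȳ)² = 23.6364
r_2 = 6.0248 / 23.6364 = 0.255

0.255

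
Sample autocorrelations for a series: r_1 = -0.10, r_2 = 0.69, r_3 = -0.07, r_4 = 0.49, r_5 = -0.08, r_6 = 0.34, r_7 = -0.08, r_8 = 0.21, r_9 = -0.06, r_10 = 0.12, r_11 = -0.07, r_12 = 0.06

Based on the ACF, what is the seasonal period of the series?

The largest autocorrelation is r_2 = 0.69, with weaker echoes at lags 4 (0.49), 6 (0.34) and 8 (0.21); the remaining lags stay at or below 0.12.
The dominant spike at lag 2 indicates a seasonal period of 2.

2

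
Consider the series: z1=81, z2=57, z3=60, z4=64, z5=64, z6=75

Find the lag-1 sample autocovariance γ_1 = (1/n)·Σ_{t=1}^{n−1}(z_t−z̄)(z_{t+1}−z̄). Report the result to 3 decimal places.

Mean z̄ = (81 + 57 + 60 + 64 + 64 + 75)/6 = 66.8333
Σ_{t=1}^{5}(z_t−z̄)(z_{t+1}−z̄) = -67.8611
γ_1 = -67.8611 / 6 = -11.310

-11.310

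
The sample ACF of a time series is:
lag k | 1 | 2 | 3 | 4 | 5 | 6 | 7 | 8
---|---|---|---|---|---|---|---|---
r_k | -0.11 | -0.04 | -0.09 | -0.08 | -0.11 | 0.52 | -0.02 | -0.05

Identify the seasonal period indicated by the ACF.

6

The largest autocorrelation is r_6 = 0.52; the remaining lags stay at or below -0.02.
The dominant spike at lag 6 indicates a seasonal period of 6.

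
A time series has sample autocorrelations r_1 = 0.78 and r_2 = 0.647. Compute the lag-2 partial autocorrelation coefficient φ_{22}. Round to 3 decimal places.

φ_{22} = (r_2 − r_1²) / (1 − r_1²)
r_1² = (0.78)² = 0.6084
Numerator = 0.647 − 0.6084 = 0.0386; denominator = 1 − 0.6084 = 0.3916
φ_{22} = 0.0386 / 0.3916 = 0.099

0.099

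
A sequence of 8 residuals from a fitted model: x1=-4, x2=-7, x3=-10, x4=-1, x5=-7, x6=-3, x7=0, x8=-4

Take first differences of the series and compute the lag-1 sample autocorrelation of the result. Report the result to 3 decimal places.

First differences Δx: -3, -3, 9, -6, 4, 3, -4
Mean of differences = 0.0000
Numerator Σ(Δx_t−Δx̄)(Δx_{t+1}−Δx̄) = -96.0000
Denominator Σ(Δx_t−Δx̄)² = 176.0000
r_1(Δx) = -96.0000 / 176.0000 = -0.545

-0.545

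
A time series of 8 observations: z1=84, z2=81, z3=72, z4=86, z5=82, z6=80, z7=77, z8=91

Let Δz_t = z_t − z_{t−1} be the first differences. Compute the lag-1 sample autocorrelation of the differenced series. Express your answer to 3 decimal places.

-0.357

First differences Δz: -3, -9, 14, -4, -2, -3, 14
Mean of differences = 1.0000
Numerator Σ(Δz_t−Δz̄)(Δz_{t+1}−Δz̄) = -180.0000
Denominator Σ(Δz_t−Δz̄)² = 504.0000
r_1(Δz) = -180.0000 / 504.0000 = -0.357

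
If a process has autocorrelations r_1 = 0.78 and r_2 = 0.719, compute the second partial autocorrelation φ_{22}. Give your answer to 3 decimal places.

φ_{22} = (r_2 − r_1²) / (1 − r_1²)
r_1² = (0.78)² = 0.6084
Numerator = 0.719 − 0.6084 = 0.1106; denominator = 1 − 0.6084 = 0.3916
φ_{22} = 0.1106 / 0.3916 = 0.282

0.282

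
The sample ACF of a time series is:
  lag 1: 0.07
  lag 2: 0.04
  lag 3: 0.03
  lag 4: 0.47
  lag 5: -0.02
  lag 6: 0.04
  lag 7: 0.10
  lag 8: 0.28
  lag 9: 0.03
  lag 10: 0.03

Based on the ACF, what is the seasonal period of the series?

The largest autocorrelation is r_4 = 0.47, with a weaker echo at lag 8 (0.28); the remaining lags stay at or below 0.10.
The dominant spike at lag 4 indicates a seasonal period of 4.

4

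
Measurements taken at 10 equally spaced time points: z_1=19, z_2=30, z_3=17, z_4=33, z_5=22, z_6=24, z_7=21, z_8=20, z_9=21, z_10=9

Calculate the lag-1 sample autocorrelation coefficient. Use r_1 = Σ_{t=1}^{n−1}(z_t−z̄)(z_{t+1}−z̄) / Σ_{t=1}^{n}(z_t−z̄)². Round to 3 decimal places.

-0.251

Mean z̄ = (19 + 30 + 17 + 33 + 22 + 24 + 21 + 20 + 21 + 9)/10 = 21.6000
Numerator Σ_{t=1}^{9}(z_t−z̄)(z_{t+1}−z̄) = -99.3600
Denominator Σ(z_t−z̄)² = 396.4000
r_1 = -99.3600 / 396.4000 = -0.251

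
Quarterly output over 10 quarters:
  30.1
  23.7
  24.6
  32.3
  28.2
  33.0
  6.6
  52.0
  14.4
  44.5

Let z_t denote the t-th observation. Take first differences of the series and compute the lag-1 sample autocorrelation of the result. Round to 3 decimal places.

-0.809

First differences Δz: -6.4, 0.9, 7.7, -4.1, 4.8, -26.4, 45.4, -37.6, 30.1
Mean of differences = 1.6000
Numerator Σ(Δz_t−Δz̄)(Δz_{t+1}−Δz̄) = -4201.8400
Denominator Σ(Δz_t−Δz̄)² = 5195.7600
r_1(Δz) = -4201.8400 / 5195.7600 = -0.809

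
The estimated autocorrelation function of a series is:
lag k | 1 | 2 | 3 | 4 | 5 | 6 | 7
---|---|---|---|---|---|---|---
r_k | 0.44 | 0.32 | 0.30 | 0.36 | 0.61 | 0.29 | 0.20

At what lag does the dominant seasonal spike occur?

5

The largest autocorrelation is r_5 = 0.61; the remaining lags stay at or below 0.44. The elevated value at lag 1 (0.44), dropping to 0.32 at lag 2, reflects decaying short-term dependence rather than seasonality.
The dominant spike at lag 5 indicates a seasonal period of 5.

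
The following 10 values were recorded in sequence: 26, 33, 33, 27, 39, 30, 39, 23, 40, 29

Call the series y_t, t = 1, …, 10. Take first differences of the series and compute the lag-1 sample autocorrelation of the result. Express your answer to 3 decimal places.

-0.820

First differences Δy: 7, 0, -6, 12, -9, 9, -16, 17, -11
Mean of differences = 0.3333
Numerator Σ(Δy_t−Δȳ)(Δy_{t+1}−Δȳ) = -866.4444
Denominator Σ(Δy_t−Δȳ)² = 1056.0000
r_1(Δy) = -866.4444 / 1056.0000 = -0.820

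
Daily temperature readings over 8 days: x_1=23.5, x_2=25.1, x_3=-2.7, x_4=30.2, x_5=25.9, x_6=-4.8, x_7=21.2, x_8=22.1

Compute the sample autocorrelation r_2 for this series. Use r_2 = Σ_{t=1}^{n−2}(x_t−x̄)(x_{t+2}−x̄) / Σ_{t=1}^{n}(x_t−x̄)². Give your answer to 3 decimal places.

Mean x̄ = (23.5 + 25.1 − 2.7 + 30.2 + 25.9 − 4.8 + 21.2 + 22.1)/8 = 17.5625
Σ(x_t−x̄)(x_{t+2}−x̄) = (-120.3086) + (95.2552) + (-168.9386) + (-282.6061) + (30.3277) + (-101.4698) = -547.7403
Denominator Σ(x_t−x̄)² = 1265.7588
r_2 = -547.7403 / 1265.7588 = -0.433

-0.433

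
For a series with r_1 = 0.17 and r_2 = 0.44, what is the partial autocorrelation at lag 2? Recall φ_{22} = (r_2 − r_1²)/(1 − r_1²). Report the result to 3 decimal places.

0.423

φ_{22} = (r_2 − r_1²) / (1 − r_1²)
r_1² = (0.17)² = 0.0289
Numerator = 0.44 − 0.0289 = 0.4111; denominator = 1 − 0.0289 = 0.9711
φ_{22} = 0.4111 / 0.9711 = 0.423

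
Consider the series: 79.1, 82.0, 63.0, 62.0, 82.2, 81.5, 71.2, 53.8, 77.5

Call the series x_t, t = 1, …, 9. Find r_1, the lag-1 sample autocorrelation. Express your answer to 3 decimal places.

Mean x̄ = (79.1 + 82.0 + 63.0 + 62.0 + 82.2 + 81.5 + 71.2 + 53.8 + 77.5)/9 = 72.4778
Numerator Σ_{t=1}^{8}(x_t−x̄)(x_{t+1}−x̄) = -23.5027
Denominator Σ(x_t−x̄)² = 885.7756
r_1 = -23.5027 / 885.7756 = -0.027

-0.027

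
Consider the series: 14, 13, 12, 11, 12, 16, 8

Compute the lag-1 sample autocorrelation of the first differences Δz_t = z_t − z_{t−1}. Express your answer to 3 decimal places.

First differences Δz: -1, -1, -1, 1, 4, -8
Mean of differences = -1.0000
Numerator Σ(Δz_t−Δz̄)(Δz_{t+1}−Δz̄) = -25.0000
Denominator Σ(Δz_t−Δz̄)² = 78.0000
r_1(Δz) = -25.0000 / 78.0000 = -0.321

-0.321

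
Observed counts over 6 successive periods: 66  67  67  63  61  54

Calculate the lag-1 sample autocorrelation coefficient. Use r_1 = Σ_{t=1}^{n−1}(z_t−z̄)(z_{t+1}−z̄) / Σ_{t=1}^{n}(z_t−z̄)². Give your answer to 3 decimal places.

0.365

Mean z̄ = (66 + 67 + 67 + 63 + 61 + 54)/6 = 63.0000
Σ(z_t−z̄)(z_{t+1}−z̄) = (12.0000) + (16.0000) + (0.0000) + (0.0000) + (18.0000) = 46.0000
Denominator Σ(z_t−z̄)² = 126.0000
r_1 = 46.0000 / 126.0000 = 0.365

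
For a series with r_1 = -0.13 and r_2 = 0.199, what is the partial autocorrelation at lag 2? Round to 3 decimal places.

0.185

φ_{22} = (r_2 − r_1²) / (1 − r_1²)
r_1² = (-0.13)² = 0.0169
Numerator = 0.199 − 0.0169 = 0.1821; denominator = 1 − 0.0169 = 0.9831
φ_{22} = 0.1821 / 0.9831 = 0.185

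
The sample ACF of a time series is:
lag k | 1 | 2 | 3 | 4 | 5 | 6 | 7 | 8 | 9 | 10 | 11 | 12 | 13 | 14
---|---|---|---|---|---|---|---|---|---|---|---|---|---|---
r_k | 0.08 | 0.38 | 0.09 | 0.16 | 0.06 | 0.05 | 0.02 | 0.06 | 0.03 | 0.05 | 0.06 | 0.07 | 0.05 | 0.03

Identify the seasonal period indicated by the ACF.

2

The largest autocorrelation is r_2 = 0.38, with a weaker echo at lag 4 (0.16); the remaining lags stay at or below 0.09.
The dominant spike at lag 2 indicates a seasonal period of 2.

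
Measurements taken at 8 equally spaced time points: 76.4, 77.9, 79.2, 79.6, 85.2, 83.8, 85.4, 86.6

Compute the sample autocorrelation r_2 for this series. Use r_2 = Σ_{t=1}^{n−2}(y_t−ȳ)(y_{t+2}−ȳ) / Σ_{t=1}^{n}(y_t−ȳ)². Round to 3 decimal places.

Mean ȳ = (76.4 + 77.9 + 79.2 + 79.6 + 85.2 + 83.8 + 85.4 + 86.6)/8 = 81.7625
Deviations from mean: -5.3625, -3.8625, -2.5625, -2.1625, 3.4375, 2.0375, 3.6375, 4.8375
Numerator Σ_{t=1}^{6}(y_t−ȳ)(y_{t+2}−ȳ) = 31.2397
Denominator Σ(y_t−ȳ)² = 107.5188
r_2 = 31.2397 / 107.5188 = 0.291

0.291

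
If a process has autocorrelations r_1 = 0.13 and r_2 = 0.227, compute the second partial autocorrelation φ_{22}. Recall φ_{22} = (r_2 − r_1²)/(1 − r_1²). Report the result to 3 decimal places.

φ_{22} = (r_2 − r_1²) / (1 − r_1²)
r_1² = (0.13)² = 0.0169
Numerator = 0.227 − 0.0169 = 0.2101; denominator = 1 − 0.0169 = 0.9831
φ_{22} = 0.2101 / 0.9831 = 0.214

0.214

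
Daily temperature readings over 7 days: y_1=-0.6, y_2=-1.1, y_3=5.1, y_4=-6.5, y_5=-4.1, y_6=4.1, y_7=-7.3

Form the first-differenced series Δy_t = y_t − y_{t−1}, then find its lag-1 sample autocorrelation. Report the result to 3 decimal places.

First differences Δy: -0.5, 6.2, -11.6, 2.4, 8.2, -11.4
Mean of differences = -1.1167
Numerator Σ(Δy_t−Δȳ)(Δy_{t+1}−Δȳ) = -172.1003
Denominator Σ(Δy_t−Δȳ)² = 368.7283
r_1(Δy) = -172.1003 / 368.7283 = -0.467

-0.467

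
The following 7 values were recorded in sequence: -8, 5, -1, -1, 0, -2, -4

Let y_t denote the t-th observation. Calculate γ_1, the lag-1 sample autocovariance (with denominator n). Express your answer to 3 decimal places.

-5.271

Mean ȳ = (-8 + 5 − 1 − 1 + 0 − 2 − 4)/7 = -1.5714
Σ_{t=1}^{6}(y_t−ȳ)(y_{t+1}−ȳ) = -36.8980
γ_1 = -36.8980 / 7 = -5.271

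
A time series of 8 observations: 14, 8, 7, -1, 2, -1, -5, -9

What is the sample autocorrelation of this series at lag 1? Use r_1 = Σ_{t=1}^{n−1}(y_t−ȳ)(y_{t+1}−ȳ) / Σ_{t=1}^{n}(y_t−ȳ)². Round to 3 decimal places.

Mean ȳ = (14 + 8 + 7 − 1 + 2 − 1 − 5 − 9)/8 = 1.8750
Deviations from mean: 12.1250, 6.1250, 5.1250, -2.8750, 0.1250, -2.8750, -6.8750, -10.8750
Numerator Σ_{t=1}^{7}(y_t−ȳ)(y_{t+1}−ȳ) = 184.7344
Denominator Σ(y_t−ȳ)² = 392.8750
r_1 = 184.7344 / 392.8750 = 0.470

0.470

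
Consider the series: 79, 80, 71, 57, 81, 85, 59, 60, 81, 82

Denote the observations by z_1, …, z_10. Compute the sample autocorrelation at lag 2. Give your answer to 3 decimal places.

Mean z̄ = (79 + 80 + 71 + 57 + 81 + 85 + 59 + 60 + 81 + 82)/10 = 73.5000
Numerator Σ_{t=1}^{8}(z_t−z̄)(z_{t+2}−z̄) = -817.0000
Denominator Σ(z_t−z̄)² = 1060.5000
r_2 = -817.0000 / 1060.5000 = -0.770

-0.770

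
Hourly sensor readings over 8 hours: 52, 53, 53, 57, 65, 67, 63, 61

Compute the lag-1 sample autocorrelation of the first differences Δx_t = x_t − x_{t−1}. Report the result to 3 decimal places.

0.358

First differences Δx: 1, 0, 4, 8, 2, -4, -2
Mean of differences = 1.2857
Numerator Σ(Δx_t−Δx̄)(Δx_{t+1}−Δx̄) = 33.4898
Denominator Σ(Δx_t−Δx̄)² = 93.4286
r_1(Δx) = 33.4898 / 93.4286 = 0.358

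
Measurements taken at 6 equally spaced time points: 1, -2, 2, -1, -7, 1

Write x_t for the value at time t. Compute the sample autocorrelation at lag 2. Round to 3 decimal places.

-0.222

Mean x̄ = (1 − 2 + 2 − 1 − 7 + 1)/6 = -1.0000
Numerator Σ_{t=1}^{4}(x_t−x̄)(x_{t+2}−x̄) = -12.0000
Denominator Σ(x_t−x̄)² = 54.0000
r_2 = -12.0000 / 54.0000 = -0.222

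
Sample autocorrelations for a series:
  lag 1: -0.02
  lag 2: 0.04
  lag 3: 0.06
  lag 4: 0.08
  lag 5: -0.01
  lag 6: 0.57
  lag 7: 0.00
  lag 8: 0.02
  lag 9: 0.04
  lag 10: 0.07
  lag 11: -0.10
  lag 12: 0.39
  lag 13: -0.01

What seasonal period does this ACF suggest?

The largest autocorrelation is r_6 = 0.57, with a weaker echo at lag 12 (0.39); the remaining lags stay at or below 0.08.
The dominant spike at lag 6 indicates a seasonal period of 6.

6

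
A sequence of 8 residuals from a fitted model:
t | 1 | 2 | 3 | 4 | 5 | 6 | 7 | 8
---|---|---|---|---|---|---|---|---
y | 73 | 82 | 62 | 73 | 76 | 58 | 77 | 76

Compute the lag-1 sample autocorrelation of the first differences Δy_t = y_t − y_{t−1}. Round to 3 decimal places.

First differences Δy: 9, -20, 11, 3, -18, 19, -1
Mean of differences = 0.4286
Numerator Σ(Δy_t−Δȳ)(Δy_{t+1}−Δȳ) = -780.0408
Denominator Σ(Δy_t−Δȳ)² = 1295.7143
r_1(Δy) = -780.0408 / 1295.7143 = -0.602

-0.602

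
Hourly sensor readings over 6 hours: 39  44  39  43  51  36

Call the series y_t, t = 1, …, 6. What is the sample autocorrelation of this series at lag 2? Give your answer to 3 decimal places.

Mean ȳ = (39 + 44 + 39 + 43 + 51 + 36)/6 = 42.0000
Deviations from mean: -3.0000, 2.0000, -3.0000, 1.0000, 9.0000, -6.0000
Σ(y_t−ȳ)(y_{t+2}−ȳ) = (9.0000) + (2.0000) + (-27.0000) + (-6.0000) = -22.0000
Denominator Σ(y_t−ȳ)² = 140.0000
r_2 = -22.0000 / 140.0000 = -0.157

-0.157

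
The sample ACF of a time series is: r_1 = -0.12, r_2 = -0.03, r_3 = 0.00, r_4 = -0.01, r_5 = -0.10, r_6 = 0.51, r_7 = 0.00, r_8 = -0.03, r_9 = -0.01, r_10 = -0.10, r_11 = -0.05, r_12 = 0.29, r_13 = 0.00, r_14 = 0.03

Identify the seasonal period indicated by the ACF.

The largest autocorrelation is r_6 = 0.51, with a weaker echo at lag 12 (0.29); the remaining lags stay at or below 0.03.
The dominant spike at lag 6 indicates a seasonal period of 6.

6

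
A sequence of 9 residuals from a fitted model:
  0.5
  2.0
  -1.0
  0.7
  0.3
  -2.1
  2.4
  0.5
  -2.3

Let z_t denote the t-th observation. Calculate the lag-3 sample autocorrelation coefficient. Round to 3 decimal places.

Mean z̄ = (0.5 + 2.0 − 1.0 + 0.7 + 0.3 − 2.1 + 2.4 + 0.5 − 2.3)/9 = 0.1111
Σ(z_t−z̄)(z_{t+3}−z̄) = (0.2290) + (0.3568) + (2.4568) + (1.3479) + (0.0735) + (5.3312) = 9.7952
Denominator Σ(z_t−z̄)² = 21.4289
r_3 = 9.7952 / 21.4289 = 0.457

0.457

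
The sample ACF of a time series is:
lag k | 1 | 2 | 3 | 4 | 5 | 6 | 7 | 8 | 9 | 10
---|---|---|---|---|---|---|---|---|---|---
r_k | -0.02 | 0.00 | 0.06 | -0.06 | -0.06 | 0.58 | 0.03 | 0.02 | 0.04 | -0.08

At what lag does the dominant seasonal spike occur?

The largest autocorrelation is r_6 = 0.58; the remaining lags stay at or below 0.06.
The dominant spike at lag 6 indicates a seasonal period of 6.

6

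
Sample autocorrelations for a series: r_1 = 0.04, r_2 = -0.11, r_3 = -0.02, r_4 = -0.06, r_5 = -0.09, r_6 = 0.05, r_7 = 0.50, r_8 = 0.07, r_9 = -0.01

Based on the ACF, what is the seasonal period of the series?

7

The largest autocorrelation is r_7 = 0.50; the remaining lags stay at or below 0.07.
The dominant spike at lag 7 indicates a seasonal period of 7.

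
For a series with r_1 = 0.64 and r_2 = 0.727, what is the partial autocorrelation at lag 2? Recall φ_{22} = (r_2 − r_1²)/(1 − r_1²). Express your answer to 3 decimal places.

φ_{22} = (r_2 − r_1²) / (1 − r_1²)
r_1² = (0.64)² = 0.4096
Numerator = 0.727 − 0.4096 = 0.3174; denominator = 1 − 0.4096 = 0.5904
φ_{22} = 0.3174 / 0.5904 = 0.538

0.538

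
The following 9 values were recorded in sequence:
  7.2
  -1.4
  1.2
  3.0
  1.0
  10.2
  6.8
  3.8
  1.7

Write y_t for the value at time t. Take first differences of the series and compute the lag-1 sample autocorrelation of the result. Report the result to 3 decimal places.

First differences Δy: -8.6, 2.6, 1.8, -2.0, 9.2, -3.4, -3.0, -2.1
Mean of differences = -0.6875
Numerator Σ(Δy_t−Δȳ)(Δy_{t+1}−Δȳ) = -51.3577
Denominator Σ(Δy_t−Δȳ)² = 193.7888
r_1(Δy) = -51.3577 / 193.7888 = -0.265

-0.265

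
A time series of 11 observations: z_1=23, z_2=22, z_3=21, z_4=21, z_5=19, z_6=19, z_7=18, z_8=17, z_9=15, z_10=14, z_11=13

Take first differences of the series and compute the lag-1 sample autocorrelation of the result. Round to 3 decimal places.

-0.500

First differences Δz: -1, -1, 0, -2, 0, -1, -1, -2, -1, -1
Mean of differences = -1.0000
Numerator Σ(Δz_t−Δz̄)(Δz_{t+1}−Δz̄) = -2.0000
Denominator Σ(Δz_t−Δz̄)² = 4.0000
r_1(Δz) = -2.0000 / 4.0000 = -0.500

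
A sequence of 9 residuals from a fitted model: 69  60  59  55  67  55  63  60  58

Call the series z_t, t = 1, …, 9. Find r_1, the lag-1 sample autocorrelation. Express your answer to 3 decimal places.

-0.420

Mean z̄ = (69 + 60 + 59 + 55 + 67 + 55 + 63 + 60 + 58)/9 = 60.6667
Numerator Σ_{t=1}^{8}(z_t−z̄)(z_{t+1}−z̄) = -79.7778
Denominator Σ(z_t−z̄)² = 190.0000
r_1 = -79.7778 / 190.0000 = -0.420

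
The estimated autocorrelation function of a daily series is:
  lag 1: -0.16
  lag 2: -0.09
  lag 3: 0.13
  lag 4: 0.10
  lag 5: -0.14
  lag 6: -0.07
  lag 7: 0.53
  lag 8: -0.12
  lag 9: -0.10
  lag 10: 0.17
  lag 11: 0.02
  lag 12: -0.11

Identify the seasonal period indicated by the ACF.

The largest autocorrelation is r_7 = 0.53; the remaining lags stay at or below 0.17.
The dominant spike at lag 7 indicates a seasonal period of 7.

7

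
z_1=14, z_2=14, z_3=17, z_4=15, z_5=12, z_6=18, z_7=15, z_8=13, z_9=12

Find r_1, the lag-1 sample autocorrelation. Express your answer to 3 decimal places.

-0.142

Mean z̄ = (14 + 14 + 17 + 15 + 12 + 18 + 15 + 13 + 12)/9 = 14.4444
Numerator Σ_{t=1}^{8}(z_t−z̄)(z_{t+1}−z̄) = -4.8642
Denominator Σ(z_t−z̄)² = 34.2222
r_1 = -4.8642 / 34.2222 = -0.142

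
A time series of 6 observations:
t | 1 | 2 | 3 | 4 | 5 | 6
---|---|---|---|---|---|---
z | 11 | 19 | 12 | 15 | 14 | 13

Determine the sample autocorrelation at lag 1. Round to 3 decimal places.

-0.675

Mean z̄ = (11 + 19 + 12 + 15 + 14 + 13)/6 = 14.0000
Deviations from mean: -3.0000, 5.0000, -2.0000, 1.0000, 0.0000, -1.0000
Σ(z_t−z̄)(z_{t+1}−z̄) = (-15.0000) + (-10.0000) + (-2.0000) + (0.0000) + (0.0000) = -27.0000
Denominator Σ(z_t−z̄)² = 40.0000
r_1 = -27.0000 / 40.0000 = -0.675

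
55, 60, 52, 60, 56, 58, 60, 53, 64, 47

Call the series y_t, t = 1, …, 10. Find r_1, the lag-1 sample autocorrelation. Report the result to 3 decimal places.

Mean ȳ = (55 + 60 + 52 + 60 + 56 + 58 + 60 + 53 + 64 + 47)/10 = 56.5000
Numerator Σ_{t=1}^{9}(y_t−ȳ)(y_{t+1}−ȳ) = -143.7500
Denominator Σ(y_t−ȳ)² = 220.5000
r_1 = -143.7500 / 220.5000 = -0.652

-0.652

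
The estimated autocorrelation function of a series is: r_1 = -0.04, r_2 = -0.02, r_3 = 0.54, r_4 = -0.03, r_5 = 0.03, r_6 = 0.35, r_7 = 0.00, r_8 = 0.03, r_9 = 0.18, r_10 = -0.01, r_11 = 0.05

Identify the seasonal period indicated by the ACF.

The largest autocorrelation is r_3 = 0.54, with weaker echoes at lags 6 (0.35) and 9 (0.18); the remaining lags stay at or below 0.05.
The dominant spike at lag 3 indicates a seasonal period of 3.

3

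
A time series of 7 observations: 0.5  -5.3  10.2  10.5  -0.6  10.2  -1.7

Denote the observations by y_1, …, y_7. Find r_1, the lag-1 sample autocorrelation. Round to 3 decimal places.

-0.282

Mean ȳ = (0.5 − 5.3 + 10.2 + 10.5 − 0.6 + 10.2 − 1.7)/7 = 3.4000
Σ(y_t−ȳ)(y_{t+1}−ȳ) = (25.2300) + (-59.1600) + (48.2800) + (-28.4000) + (-27.2000) + (-34.6800) = -75.9300
Denominator Σ(y_t−ȳ)² = 269.0000
r_1 = -75.9300 / 269.0000 = -0.282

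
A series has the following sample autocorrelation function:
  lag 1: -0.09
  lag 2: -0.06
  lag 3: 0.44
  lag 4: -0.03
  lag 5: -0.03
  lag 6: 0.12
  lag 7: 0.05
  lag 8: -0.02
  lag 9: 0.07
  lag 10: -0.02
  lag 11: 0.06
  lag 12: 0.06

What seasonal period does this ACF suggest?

3

The largest autocorrelation is r_3 = 0.44; the remaining lags stay at or below 0.12.
The dominant spike at lag 3 indicates a seasonal period of 3.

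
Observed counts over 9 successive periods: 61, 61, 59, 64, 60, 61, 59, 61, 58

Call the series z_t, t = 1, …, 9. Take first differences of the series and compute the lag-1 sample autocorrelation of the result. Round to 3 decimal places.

First differences Δz: 0, -2, 5, -4, 1, -2, 2, -3
Mean of differences = -0.3750
Numerator Σ(Δz_t−Δz̄)(Δz_{t+1}−Δz̄) = -46.1406
Denominator Σ(Δz_t−Δz̄)² = 61.8750
r_1(Δz) = -46.1406 / 61.8750 = -0.746

-0.746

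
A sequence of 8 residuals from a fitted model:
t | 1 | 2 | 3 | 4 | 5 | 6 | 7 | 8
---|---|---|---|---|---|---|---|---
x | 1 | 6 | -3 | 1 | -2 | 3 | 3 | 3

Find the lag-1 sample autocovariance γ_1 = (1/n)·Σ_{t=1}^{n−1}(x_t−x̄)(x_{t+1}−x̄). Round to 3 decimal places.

-2.406

Mean x̄ = (1 + 6 − 3 + 1 − 2 + 3 + 3 + 3)/8 = 1.5000
Σ_{t=1}^{7}(x_t−x̄)(x_{t+1}−x̄) = -19.2500
γ_1 = -19.2500 / 8 = -2.406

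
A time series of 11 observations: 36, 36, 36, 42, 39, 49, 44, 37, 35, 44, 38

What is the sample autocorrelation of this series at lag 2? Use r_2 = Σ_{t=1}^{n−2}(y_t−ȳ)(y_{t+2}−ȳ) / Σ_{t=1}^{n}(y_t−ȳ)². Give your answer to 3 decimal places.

Mean ȳ = (36 + 36 + 36 + 42 + 39 + 49 + 44 + 37 + 35 + 44 + 38)/11 = 39.6364
Numerator Σ_{t=1}^{9}(y_t−ȳ)(y_{t+2}−ȳ) = -22.5372
Denominator Σ(y_t−ȳ)² = 202.5455
r_2 = -22.5372 / 202.5455 = -0.111

-0.111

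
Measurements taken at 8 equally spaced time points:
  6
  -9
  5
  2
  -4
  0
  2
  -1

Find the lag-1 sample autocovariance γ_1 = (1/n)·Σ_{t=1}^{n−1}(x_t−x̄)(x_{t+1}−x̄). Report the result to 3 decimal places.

Mean x̄ = (6 − 9 + 5 + 2 − 4 + 0 + 2 − 1)/8 = 0.1250
Deviations: 5.8750, -9.1250, 4.8750, 1.8750, -4.1250, -0.1250, 1.8750, -1.1250
Σ_{t=1}^{7}(x_t−x̄)(x_{t+1}−x̄) = -98.5156
γ_1 = -98.5156 / 8 = -12.314

-12.314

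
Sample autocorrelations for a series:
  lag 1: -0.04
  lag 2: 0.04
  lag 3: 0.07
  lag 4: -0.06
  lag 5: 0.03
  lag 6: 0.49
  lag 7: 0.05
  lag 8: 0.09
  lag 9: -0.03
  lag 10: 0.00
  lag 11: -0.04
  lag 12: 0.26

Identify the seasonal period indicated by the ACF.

6

The largest autocorrelation is r_6 = 0.49, with a weaker echo at lag 12 (0.26); the remaining lags stay at or below 0.09.
The dominant spike at lag 6 indicates a seasonal period of 6.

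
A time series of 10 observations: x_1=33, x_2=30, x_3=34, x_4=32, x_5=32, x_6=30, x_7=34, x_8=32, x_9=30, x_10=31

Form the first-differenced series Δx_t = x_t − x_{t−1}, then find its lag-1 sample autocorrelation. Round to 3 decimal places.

First differences Δx: -3, 4, -2, 0, -2, 4, -2, -2, 1
Mean of differences = -0.2222
Numerator Σ(Δx_t−Δx̄)(Δx_{t+1}−Δx̄) = -34.0494
Denominator Σ(Δx_t−Δx̄)² = 57.5556
r_1(Δx) = -34.0494 / 57.5556 = -0.592

-0.592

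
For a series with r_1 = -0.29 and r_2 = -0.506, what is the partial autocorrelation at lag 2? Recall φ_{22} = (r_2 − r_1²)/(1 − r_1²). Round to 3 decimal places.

φ_{22} = (r_2 − r_1²) / (1 − r_1²)
r_1² = (-0.29)² = 0.0841
Numerator = -0.506 − 0.0841 = -0.5901; denominator = 1 − 0.0841 = 0.9159
φ_{22} = -0.5901 / 0.9159 = -0.644

-0.644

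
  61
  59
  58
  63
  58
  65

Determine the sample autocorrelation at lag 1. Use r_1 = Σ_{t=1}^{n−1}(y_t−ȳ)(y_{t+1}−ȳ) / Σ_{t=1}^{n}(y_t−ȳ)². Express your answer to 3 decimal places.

Mean ȳ = (61 + 59 + 58 + 63 + 58 + 65)/6 = 60.6667
Deviations from mean: 0.3333, -1.6667, -2.6667, 2.3333, -2.6667, 4.3333
Σ(y_t−ȳ)(y_{t+1}−ȳ) = (-0.5556) + (4.4444) + (-6.2222) + (-6.2222) + (-11.5556) = -20.1111
Denominator Σ(y_t−ȳ)² = 41.3333
r_1 = -20.1111 / 41.3333 = -0.487

-0.487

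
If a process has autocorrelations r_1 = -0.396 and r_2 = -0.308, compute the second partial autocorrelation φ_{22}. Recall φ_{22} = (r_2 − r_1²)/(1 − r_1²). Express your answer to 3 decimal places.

-0.551

φ_{22} = (r_2 − r_1²) / (1 − r_1²)
r_1² = (-0.396)² = 0.156816
Numerator = -0.308 − 0.1568 = -0.4648; denominator = 1 − 0.1568 = 0.8432
φ_{22} = -0.4648 / 0.8432 = -0.551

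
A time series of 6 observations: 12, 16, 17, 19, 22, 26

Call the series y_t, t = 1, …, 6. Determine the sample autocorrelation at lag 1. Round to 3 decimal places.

Mean ȳ = (12 + 16 + 17 + 19 + 22 + 26)/6 = 18.6667
Deviations from mean: -6.6667, -2.6667, -1.6667, 0.3333, 3.3333, 7.3333
Numerator Σ_{t=1}^{5}(y_t−ȳ)(y_{t+1}−ȳ) = 47.2222
Denominator Σ(y_t−ȳ)² = 119.3333
r_1 = 47.2222 / 119.3333 = 0.396

0.396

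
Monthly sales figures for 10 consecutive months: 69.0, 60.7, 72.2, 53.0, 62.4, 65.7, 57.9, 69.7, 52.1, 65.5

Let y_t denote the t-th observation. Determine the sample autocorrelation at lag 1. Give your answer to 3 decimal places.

Mean ȳ = (69.0 + 60.7 + 72.2 + 53.0 + 62.4 + 65.7 + 57.9 + 69.7 + 52.1 + 65.5)/10 = 62.8200
Numerator Σ_{t=1}^{9}(y_t−ȳ)(y_{t+1}−ȳ) = -272.6864
Denominator Σ(y_t−ȳ)² = 429.2160
r_1 = -272.6864 / 429.2160 = -0.635

-0.635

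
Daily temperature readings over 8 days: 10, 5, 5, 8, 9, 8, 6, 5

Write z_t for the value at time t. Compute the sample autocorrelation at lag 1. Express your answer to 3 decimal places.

0.036

Mean z̄ = (10 + 5 + 5 + 8 + 9 + 8 + 6 + 5)/8 = 7.0000
Deviations from mean: 3.0000, -2.0000, -2.0000, 1.0000, 2.0000, 1.0000, -1.0000, -2.0000
Σ(z_t−z̄)(z_{t+1}−z̄) = (-6.0000) + (4.0000) + (-2.0000) + (2.0000) + (2.0000) + (-1.0000) + (2.0000) = 1.0000
Denominator Σ(z_t−z̄)² = 28.0000
r_1 = 1.0000 / 28.0000 = 0.036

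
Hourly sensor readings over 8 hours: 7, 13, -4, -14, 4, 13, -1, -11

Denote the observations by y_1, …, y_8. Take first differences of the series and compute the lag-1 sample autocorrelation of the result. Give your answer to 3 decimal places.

First differences Δy: 6, -17, -10, 18, 9, -14, -10
Mean of differences = -2.5714
Numerator Σ(Δy_t−Δȳ)(Δy_{t+1}−Δȳ) = 21.3878
Denominator Σ(Δy_t−Δȳ)² = 1079.7143
r_1(Δy) = 21.3878 / 1079.7143 = 0.020

0.020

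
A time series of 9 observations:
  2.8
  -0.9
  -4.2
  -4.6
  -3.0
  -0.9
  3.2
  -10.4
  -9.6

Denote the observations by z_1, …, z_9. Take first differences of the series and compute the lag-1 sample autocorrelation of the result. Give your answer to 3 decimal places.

First differences Δz: -3.7, -3.3, -0.4, 1.6, 2.1, 4.1, -13.6, 0.8
Mean of differences = -1.5500
Numerator Σ(Δz_t−Δz̄)(Δz_{t+1}−Δz̄) = -58.9075
Denominator Σ(Δz_t−Δz̄)² = 214.9000
r_1(Δz) = -58.9075 / 214.9000 = -0.274

-0.274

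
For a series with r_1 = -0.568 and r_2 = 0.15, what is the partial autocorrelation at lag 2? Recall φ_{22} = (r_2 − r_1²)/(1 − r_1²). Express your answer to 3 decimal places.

φ_{22} = (r_2 − r_1²) / (1 − r_1²)
r_1² = (-0.568)² = 0.322624
Numerator = 0.15 − 0.3226 = -0.1726; denominator = 1 − 0.3226 = 0.6774
φ_{22} = -0.1726 / 0.6774 = -0.255

-0.255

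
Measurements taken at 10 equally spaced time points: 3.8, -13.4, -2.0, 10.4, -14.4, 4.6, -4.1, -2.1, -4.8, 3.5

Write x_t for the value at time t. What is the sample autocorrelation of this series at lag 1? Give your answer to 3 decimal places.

-0.591

Mean x̄ = (3.8 − 13.4 − 2.0 + 10.4 − 14.4 + 4.6 − 4.1 − 2.1 − 4.8 + 3.5)/10 = -1.8500
Numerator Σ_{t=1}^{9}(x_t−x̄)(x_{t+1}−x̄) = -329.0425
Denominator Σ(x_t−x̄)² = 556.9650
r_1 = -329.0425 / 556.9650 = -0.591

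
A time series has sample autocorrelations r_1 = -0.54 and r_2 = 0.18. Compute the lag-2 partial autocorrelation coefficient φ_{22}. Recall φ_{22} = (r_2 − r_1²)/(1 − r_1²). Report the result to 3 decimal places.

φ_{22} = (r_2 − r_1²) / (1 − r_1²)
r_1² = (-0.54)² = 0.2916
Numerator = 0.18 − 0.2916 = -0.1116; denominator = 1 − 0.2916 = 0.7084
φ_{22} = -0.1116 / 0.7084 = -0.158

-0.158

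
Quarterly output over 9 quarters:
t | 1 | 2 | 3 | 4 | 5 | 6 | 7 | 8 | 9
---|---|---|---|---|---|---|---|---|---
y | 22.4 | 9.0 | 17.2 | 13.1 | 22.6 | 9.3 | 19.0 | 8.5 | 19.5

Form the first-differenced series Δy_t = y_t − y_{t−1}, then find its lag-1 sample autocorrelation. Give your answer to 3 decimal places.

-0.767

First differences Δy: -13.4, 8.2, -4.1, 9.5, -13.3, 9.7, -10.5, 11.0
Mean of differences = -0.3625
Numerator Σ(Δy_t−Δȳ)(Δy_{t+1}−Δȳ) = -655.4727
Denominator Σ(Δy_t−Δȳ)² = 855.0388
r_1(Δy) = -655.4727 / 855.0388 = -0.767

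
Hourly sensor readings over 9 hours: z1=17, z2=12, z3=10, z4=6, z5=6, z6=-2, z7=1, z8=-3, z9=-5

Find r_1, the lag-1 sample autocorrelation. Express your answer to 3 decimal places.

0.572

Mean z̄ = (17 + 12 + 10 + 6 + 6 − 2 + 1 − 3 − 5)/9 = 4.6667
Numerator Σ_{t=1}^{8}(z_t−z̄)(z_{t+1}−z̄) = 256.2222
Denominator Σ(z_t−z̄)² = 448.0000
r_1 = 256.2222 / 448.0000 = 0.572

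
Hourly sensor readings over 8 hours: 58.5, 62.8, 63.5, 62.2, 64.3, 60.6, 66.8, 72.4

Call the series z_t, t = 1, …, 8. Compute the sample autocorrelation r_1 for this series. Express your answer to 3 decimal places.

0.161

Mean z̄ = (58.5 + 62.8 + 63.5 + 62.2 + 64.3 + 60.6 + 66.8 + 72.4)/8 = 63.8875
Deviations from mean: -5.3875, -1.0875, -0.3875, -1.6875, 0.4125, -3.2875, 2.9125, 8.5125
Numerator Σ_{t=1}^{7}(z_t−z̄)(z_{t+1}−z̄) = 20.0998
Denominator Σ(z_t−z̄)² = 125.1288
r_1 = 20.0998 / 125.1288 = 0.161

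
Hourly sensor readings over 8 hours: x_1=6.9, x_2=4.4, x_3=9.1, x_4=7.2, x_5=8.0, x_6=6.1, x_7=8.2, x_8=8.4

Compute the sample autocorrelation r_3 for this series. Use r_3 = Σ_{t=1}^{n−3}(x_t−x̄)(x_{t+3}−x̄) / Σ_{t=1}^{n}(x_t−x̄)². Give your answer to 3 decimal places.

-0.220

Mean x̄ = (6.9 + 4.4 + 9.1 + 7.2 + 8.0 + 6.1 + 8.2 + 8.4)/8 = 7.2875
Deviations from mean: -0.3875, -2.8875, 1.8125, -0.0875, 0.7125, -1.1875, 0.9125, 1.1125
Σ(x_t−x̄)(x_{t+3}−x̄) = (0.0339) + (-2.0573) + (-2.1523) + (-0.0798) + (0.7927) = -3.4630
Denominator Σ(x_t−x̄)² = 15.7688
r_3 = -3.4630 / 15.7688 = -0.220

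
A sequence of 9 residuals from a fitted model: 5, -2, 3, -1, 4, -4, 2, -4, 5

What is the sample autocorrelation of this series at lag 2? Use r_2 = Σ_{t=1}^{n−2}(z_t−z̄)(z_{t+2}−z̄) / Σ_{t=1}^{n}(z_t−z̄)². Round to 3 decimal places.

Mean z̄ = (5 − 2 + 3 − 1 + 4 − 4 + 2 − 4 + 5)/9 = 0.8889
Numerator Σ_{t=1}^{7}(z_t−z̄)(z_{t+2}−z̄) = 61.8642
Denominator Σ(z_t−z̄)² = 108.8889
r_2 = 61.8642 / 108.8889 = 0.568

0.568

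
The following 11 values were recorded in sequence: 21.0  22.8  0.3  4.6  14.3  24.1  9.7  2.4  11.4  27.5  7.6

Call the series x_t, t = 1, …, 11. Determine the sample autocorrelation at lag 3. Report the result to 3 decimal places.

-0.213

Mean x̄ = (21.0 + 22.8 + 0.3 + 4.6 + 14.3 + 24.1 + 9.7 + 2.4 + 11.4 + 27.5 + 7.6)/11 = 13.2455
Numerator Σ_{t=1}^{8}(x_t−x̄)(x_{t+3}−x̄) = -187.6107
Denominator Σ(x_t−x̄)² = 881.3473
r_3 = -187.6107 / 881.3473 = -0.213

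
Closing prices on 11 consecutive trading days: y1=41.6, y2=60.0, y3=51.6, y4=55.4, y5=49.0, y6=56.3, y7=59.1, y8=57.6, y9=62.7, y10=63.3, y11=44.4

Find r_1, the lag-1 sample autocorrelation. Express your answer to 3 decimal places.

Mean ȳ = (41.6 + 60.0 + 51.6 + 55.4 + 49.0 + 56.3 + 59.1 + 57.6 + 62.7 + 63.3 + 44.4)/11 = 54.6364
Numerator Σ_{t=1}^{10}(y_t−ȳ)(y_{t+1}−ȳ) = -76.4795
Denominator Σ(y_t−ȳ)² = 516.6255
r_1 = -76.4795 / 516.6255 = -0.148

-0.148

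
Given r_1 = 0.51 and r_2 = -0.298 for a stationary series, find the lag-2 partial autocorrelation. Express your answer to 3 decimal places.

-0.754

φ_{22} = (r_2 − r_1²) / (1 − r_1²)
r_1² = (0.51)² = 0.2601
Numerator = -0.298 − 0.2601 = -0.5581; denominator = 1 − 0.2601 = 0.7399
φ_{22} = -0.5581 / 0.7399 = -0.754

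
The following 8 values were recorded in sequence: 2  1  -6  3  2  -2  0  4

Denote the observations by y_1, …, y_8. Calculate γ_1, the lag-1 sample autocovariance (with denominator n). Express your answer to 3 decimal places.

Mean ȳ = (2 + 1 − 6 + 3 + 2 − 2 + 0 + 4)/8 = 0.5000
Deviations: 1.5000, 0.5000, -6.5000, 2.5000, 1.5000, -2.5000, -0.5000, 3.5000
Σ_{t=1}^{7}(y_t−ȳ)(y_{t+1}−ȳ) = -19.2500
γ_1 = -19.2500 / 8 = -2.406

-2.406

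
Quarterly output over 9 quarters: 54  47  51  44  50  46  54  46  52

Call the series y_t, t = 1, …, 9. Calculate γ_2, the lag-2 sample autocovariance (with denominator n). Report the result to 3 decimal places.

7.309

Mean ȳ = (54 + 47 + 51 + 44 + 50 + 46 + 54 + 46 + 52)/9 = 49.3333
Σ_{t=1}^{7}(y_t−ȳ)(y_{t+2}−ȳ) = 65.7778
γ_2 = 65.7778 / 9 = 7.309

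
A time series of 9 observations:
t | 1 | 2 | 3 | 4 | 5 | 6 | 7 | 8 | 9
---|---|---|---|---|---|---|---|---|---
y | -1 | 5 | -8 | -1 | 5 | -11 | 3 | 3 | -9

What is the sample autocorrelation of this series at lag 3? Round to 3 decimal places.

Mean ȳ = (-1 + 5 − 8 − 1 + 5 − 11 + 3 + 3 − 9)/9 = -1.5556
Σ(y_t−ȳ)(y_{t+3}−ȳ) = (0.3086) + (42.9753) + (60.8642) + (2.5309) + (29.8642) + (70.3086) = 206.8519
Denominator Σ(y_t−ȳ)² = 314.2222
r_3 = 206.8519 / 314.2222 = 0.658

0.658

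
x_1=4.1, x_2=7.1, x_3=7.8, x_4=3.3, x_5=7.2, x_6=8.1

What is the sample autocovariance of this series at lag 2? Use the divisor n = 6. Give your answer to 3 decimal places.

-1.634

Mean x̄ = (4.1 + 7.1 + 7.8 + 3.3 + 7.2 + 8.1)/6 = 6.2667
Deviations: -2.1667, 0.8333, 1.5333, -2.9667, 0.9333, 1.8333
Σ_{t=1}^{4}(x_t−x̄)(x_{t+2}−x̄) = -9.8022
γ_2 = -9.8022 / 6 = -1.634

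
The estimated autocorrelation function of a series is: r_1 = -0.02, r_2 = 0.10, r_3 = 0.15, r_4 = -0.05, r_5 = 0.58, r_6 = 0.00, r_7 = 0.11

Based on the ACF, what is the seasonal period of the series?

5

The largest autocorrelation is r_5 = 0.58; the remaining lags stay at or below 0.15.
The dominant spike at lag 5 indicates a seasonal period of 5.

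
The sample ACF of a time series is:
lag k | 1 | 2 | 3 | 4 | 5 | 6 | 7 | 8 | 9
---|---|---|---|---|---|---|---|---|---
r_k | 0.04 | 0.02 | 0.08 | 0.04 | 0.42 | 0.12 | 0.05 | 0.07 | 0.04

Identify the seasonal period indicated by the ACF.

The largest autocorrelation is r_5 = 0.42; the remaining lags stay at or below 0.12.
The dominant spike at lag 5 indicates a seasonal period of 5.

5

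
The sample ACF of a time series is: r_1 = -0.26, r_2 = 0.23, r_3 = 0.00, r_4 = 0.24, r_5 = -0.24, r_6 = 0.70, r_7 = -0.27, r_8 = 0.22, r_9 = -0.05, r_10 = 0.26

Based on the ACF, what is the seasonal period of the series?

6

The largest autocorrelation is r_6 = 0.70; the remaining lags stay at or below 0.26.
The dominant spike at lag 6 indicates a seasonal period of 6.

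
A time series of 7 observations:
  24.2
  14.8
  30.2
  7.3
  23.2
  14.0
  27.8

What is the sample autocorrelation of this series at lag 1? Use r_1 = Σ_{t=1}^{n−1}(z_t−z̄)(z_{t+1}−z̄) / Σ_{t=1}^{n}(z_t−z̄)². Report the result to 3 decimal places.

Mean z̄ = (24.2 + 14.8 + 30.2 + 7.3 + 23.2 + 14.0 + 27.8)/7 = 20.2143
Σ(z_t−z̄)(z_{t+1}−z̄) = (-21.5798) + (-54.0655) + (-128.9584) + (-38.5584) + (-18.5541) + (-47.1398) = -308.8559
Denominator Σ(z_t−z̄)² = 416.7686
r_1 = -308.8559 / 416.7686 = -0.741

-0.741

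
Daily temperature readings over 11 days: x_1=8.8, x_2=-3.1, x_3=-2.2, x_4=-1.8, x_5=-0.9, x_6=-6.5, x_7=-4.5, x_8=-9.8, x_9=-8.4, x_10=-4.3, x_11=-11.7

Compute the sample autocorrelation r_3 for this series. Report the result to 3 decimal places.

Mean x̄ = (8.8 − 3.1 − 2.2 − 1.8 − 0.9 − 6.5 − 4.5 − 9.8 − 8.4 − 4.3 − 11.7)/11 = -4.0364
Numerator Σ_{t=1}^{8}(x_t−x̄)(x_{t+3}−x̄) = 63.0488
Denominator Σ(x_t−x̄)² = 301.2055
r_3 = 63.0488 / 301.2055 = 0.209

0.209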